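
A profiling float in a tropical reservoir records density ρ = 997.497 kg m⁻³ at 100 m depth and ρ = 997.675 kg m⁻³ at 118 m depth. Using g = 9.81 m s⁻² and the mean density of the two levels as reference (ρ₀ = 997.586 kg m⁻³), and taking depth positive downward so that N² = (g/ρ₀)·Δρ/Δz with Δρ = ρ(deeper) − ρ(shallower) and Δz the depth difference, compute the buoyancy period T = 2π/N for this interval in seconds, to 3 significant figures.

Δρ = 997.675 − 997.497 = 0.178 kg m⁻³ over Δz = 118 − 100 = 18 m.
N² = (9.81/997.586) × (0.178/18) = 9.7245 × 10⁻⁵ s⁻².
N = √(9.7245 × 10⁻⁵) = 9.8613 × 10⁻³ rad s⁻¹, so T = 2π/N = 637.16 s ≈ 637 s.

637 s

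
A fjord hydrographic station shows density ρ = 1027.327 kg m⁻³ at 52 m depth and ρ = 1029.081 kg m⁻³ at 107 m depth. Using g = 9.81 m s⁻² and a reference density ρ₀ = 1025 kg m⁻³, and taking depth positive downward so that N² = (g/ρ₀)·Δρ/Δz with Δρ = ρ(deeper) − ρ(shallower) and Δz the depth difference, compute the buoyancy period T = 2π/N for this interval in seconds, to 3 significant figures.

360 s

Δρ = 1029.081 − 1027.327 = 1.754 kg m⁻³ over Δz = 107 − 52 = 55 m.
N² = (9.81/1025) × (1.754/55) = 3.0522 × 10⁻⁴ s⁻².
N = √(3.0522 × 10⁻⁴) = 0.017471 rad s⁻¹, so T = 2π/N = 359.64 s ≈ 360 s.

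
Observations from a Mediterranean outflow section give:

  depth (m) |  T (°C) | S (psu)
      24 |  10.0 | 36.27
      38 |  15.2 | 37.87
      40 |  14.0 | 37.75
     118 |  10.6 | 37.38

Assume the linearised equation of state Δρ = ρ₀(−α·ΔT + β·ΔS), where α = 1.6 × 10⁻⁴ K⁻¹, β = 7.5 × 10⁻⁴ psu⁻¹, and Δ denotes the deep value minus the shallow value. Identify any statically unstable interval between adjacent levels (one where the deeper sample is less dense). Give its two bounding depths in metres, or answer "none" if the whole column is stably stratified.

Evaluate Δρ/ρ₀ = −αΔT + βΔS across each adjacent pair:
  24–38 m: −αΔT+βΔS = −(1.6 × 10⁻⁴)(+5.2)+(7.5 × 10⁻⁴)(+1.60) = 3.7 × 10⁻⁴ → stable
  38–40 m: −αΔT+βΔS = −(1.6 × 10⁻⁴)(-1.2)+(7.5 × 10⁻⁴)(-0.12) = 1.0 × 10⁻⁴ → stable
  40–118 m: −αΔT+βΔS = −(1.6 × 10⁻⁴)(-3.4)+(7.5 × 10⁻⁴)(-0.37) = 2.7 × 10⁻⁴ → stable
Every interval has Δρ > 0: the column is stably stratified throughout.

none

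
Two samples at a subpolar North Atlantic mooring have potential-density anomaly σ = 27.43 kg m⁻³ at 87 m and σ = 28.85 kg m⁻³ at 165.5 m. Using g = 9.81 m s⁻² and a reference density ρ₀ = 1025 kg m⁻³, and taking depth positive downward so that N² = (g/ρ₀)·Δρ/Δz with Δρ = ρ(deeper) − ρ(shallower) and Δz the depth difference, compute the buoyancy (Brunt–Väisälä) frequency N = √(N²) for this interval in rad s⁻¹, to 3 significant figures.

Δρ = 1028.85 − 1027.43 = 1.42 kg m⁻³ over Δz = 165.5 − 87 = 78.5 m.
N² = (9.81/1025) × (1.42/78.5) = 1.7313 × 10⁻⁴ s⁻².
N = √(1.7313 × 10⁻⁴) = 0.013158 rad s⁻¹ ≈ 0.0132 rad s⁻¹.
Since Δρ > 0 the layer is stably stratified.

0.0132 rad s⁻¹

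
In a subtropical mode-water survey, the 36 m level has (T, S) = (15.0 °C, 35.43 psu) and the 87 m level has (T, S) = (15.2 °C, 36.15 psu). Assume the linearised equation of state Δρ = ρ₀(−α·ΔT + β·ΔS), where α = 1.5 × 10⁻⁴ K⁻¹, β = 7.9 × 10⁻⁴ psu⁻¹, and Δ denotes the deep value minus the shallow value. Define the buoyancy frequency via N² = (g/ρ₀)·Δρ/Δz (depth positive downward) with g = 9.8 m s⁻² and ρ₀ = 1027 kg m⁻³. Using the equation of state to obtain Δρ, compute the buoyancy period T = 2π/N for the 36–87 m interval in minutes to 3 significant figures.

10.3 min

ΔT = +0.2 K, ΔS = +0.72 psu (deep − shallow).
Δρ/ρ₀ = −αΔT + βΔS = -3.00 × 10⁻⁵ + 5.688 × 10⁻⁴ = 5.388 × 10⁻⁴, so Δρ ≈ 0.5533 kg m⁻³.
N² = (g/ρ₀)·Δρ/Δz = g·(Δρ/ρ₀)/Δz = 9.8 × 5.388 × 10⁻⁴ / 51 = 1.0353 × 10⁻⁴ s⁻².
N = √(1.0353 × 10⁻⁴) = 0.010175 rad s⁻¹ → T = 2π/N = 617.51 s = 10.292 min ≈ 10.3 min.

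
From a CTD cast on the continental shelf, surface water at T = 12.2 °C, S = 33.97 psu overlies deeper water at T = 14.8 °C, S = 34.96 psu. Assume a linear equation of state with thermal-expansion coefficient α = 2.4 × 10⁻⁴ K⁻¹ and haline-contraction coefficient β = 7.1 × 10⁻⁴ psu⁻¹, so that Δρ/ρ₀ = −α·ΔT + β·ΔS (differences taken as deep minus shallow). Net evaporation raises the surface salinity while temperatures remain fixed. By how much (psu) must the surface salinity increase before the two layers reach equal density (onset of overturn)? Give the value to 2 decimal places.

Neutral buoyancy requires −α(T_deep − T_surf) + β(S_deep − S_surf′) = 0.
S_surf′ = S_deep − (α/β)·ΔT = 34.96 − (2.4 × 10⁻⁴/7.1 × 10⁻⁴)·(+2.6) = 34.0811 psu.
Increase required: 34.0811 − 33.97 = 0.1111 psu.

0.11 psu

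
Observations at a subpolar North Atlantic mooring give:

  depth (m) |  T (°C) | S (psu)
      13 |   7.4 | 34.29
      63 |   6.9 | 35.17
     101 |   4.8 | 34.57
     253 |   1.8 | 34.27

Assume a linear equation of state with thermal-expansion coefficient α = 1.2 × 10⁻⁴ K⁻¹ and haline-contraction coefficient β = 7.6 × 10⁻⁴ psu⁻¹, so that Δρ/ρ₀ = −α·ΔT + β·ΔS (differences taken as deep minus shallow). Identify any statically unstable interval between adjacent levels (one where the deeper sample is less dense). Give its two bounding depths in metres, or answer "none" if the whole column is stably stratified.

Evaluate Δρ/ρ₀ = −αΔT + βΔS across each adjacent pair:
  13–63 m: −αΔT+βΔS = −(1.2 × 10⁻⁴)(-0.5)+(7.6 × 10⁻⁴)(+0.88) = 7.3 × 10⁻⁴ → stable
  63–101 m: −αΔT+βΔS = −(1.2 × 10⁻⁴)(-2.1)+(7.6 × 10⁻⁴)(-0.60) = -2.0 × 10⁻⁴ → UNSTABLE
  101–253 m: −αΔT+βΔS = −(1.2 × 10⁻⁴)(-3.0)+(7.6 × 10⁻⁴)(-0.30) = 1.3 × 10⁻⁴ → stable
The 63–101 m interval has Δρ < 0: lighter water underlies denser water.

63–101 m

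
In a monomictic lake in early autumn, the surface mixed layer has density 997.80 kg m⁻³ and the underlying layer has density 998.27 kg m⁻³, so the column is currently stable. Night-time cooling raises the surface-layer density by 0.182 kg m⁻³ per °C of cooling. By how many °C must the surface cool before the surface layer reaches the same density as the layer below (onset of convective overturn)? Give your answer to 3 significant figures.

2.58 °C

Density deficit of the surface layer: 998.27 − 997.80 = 0.47 kg m⁻³.
Required change = 0.47 / 0.182 = 2.58 °C.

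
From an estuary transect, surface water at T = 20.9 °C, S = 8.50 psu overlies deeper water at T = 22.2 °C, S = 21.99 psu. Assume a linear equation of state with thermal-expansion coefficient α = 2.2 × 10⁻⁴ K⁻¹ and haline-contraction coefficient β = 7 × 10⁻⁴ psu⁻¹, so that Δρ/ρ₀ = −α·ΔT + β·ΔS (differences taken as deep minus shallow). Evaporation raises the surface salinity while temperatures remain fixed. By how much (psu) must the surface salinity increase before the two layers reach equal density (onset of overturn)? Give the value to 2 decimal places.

Neutral buoyancy requires −α(T_deep − T_surf) + β(S_deep − S_surf′) = 0.
S_surf′ = S_deep − (α/β)·ΔT = 21.99 − (2.2 × 10⁻⁴/7 × 10⁻⁴)·(+1.3) = 21.5814 psu.
Increase required: 21.5814 − 8.50 = 13.0814 psu.

13.08 psu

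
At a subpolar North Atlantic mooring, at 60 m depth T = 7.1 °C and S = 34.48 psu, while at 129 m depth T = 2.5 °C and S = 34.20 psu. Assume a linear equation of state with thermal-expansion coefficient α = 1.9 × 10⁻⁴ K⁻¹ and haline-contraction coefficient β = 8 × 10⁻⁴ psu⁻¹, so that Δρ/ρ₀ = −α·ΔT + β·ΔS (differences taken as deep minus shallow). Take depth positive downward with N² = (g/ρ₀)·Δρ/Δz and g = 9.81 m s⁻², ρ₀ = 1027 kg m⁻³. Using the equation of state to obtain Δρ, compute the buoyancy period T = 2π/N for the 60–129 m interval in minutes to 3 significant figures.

10.9 min

ΔT = -4.6 K, ΔS = -0.28 psu (deep − shallow).
Δρ/ρ₀ = −αΔT + βΔS = 8.74 × 10⁻⁴ − 2.24 × 10⁻⁴ = 6.50 × 10⁻⁴, so Δρ ≈ 0.6675 kg m⁻³.
N² = (g/ρ₀)·Δρ/Δz = g·(Δρ/ρ₀)/Δz = 9.81 × 6.50 × 10⁻⁴ / 69 = 9.2413 × 10⁻⁵ s⁻².
N = √(9.2413 × 10⁻⁵) = 9.6132 × 10⁻³ rad s⁻¹ → T = 2π/N = 653.60 s = 10.893 min ≈ 10.9 min.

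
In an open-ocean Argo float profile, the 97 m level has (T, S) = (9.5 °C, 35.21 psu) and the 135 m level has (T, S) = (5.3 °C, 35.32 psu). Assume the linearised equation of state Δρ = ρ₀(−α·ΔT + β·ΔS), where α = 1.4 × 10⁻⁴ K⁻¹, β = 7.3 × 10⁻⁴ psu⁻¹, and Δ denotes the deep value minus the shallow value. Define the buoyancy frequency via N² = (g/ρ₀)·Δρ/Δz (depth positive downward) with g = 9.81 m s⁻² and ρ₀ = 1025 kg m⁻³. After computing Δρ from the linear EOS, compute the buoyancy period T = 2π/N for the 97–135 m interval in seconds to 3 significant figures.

478 s

ΔT = -4.2 K, ΔS = +0.11 psu (deep − shallow).
Δρ/ρ₀ = −αΔT + βΔS = 5.88 × 10⁻⁴ + 8.03 × 10⁻⁵ = 6.683 × 10⁻⁴, so Δρ ≈ 0.6850 kg m⁻³.
N² = (g/ρ₀)·Δρ/Δz = g·(Δρ/ρ₀)/Δz = 9.81 × 6.683 × 10⁻⁴ / 38 = 1.7253 × 10⁻⁴ s⁻².
N = √(1.7253 × 10⁻⁴) = 0.013135 rad s⁻¹ → T = 2π/N = 478.35 s ≈ 478 s.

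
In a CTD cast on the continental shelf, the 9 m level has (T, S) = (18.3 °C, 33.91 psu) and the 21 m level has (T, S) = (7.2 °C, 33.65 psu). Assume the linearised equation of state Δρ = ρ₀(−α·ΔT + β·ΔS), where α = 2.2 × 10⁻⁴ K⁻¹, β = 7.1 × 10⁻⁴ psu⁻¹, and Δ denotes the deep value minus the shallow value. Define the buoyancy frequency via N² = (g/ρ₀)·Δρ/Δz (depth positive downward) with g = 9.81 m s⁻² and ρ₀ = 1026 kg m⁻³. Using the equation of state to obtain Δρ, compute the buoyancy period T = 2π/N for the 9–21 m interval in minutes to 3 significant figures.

2.44 min

ΔT = -11.1 K, ΔS = -0.26 psu (deep − shallow).
Δρ/ρ₀ = −αΔT + βΔS = 2.442 × 10⁻³ − 1.846 × 10⁻⁴ = 2.2574 × 10⁻³, so Δρ ≈ 2.316 kg m⁻³.
N² = (g/ρ₀)·Δρ/Δz = g·(Δρ/ρ₀)/Δz = 9.81 × 2.2574 × 10⁻³ / 12 = 1.8454 × 10⁻³ s⁻².
N = √(1.8454 × 10⁻³) = 0.042958 rad s⁻¹ → T = 2π/N = 146.26 s = 2.4377 min ≈ 2.44 min.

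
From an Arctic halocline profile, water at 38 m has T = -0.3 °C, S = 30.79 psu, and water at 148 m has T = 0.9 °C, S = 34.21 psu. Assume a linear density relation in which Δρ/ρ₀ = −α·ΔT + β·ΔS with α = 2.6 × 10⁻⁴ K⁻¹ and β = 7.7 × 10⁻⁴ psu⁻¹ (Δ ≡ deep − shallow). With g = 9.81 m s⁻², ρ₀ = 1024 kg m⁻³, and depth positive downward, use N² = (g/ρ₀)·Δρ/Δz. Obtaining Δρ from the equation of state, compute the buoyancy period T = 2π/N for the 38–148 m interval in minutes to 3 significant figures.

7.28 min

ΔT = +1.2 K, ΔS = +3.42 psu (deep − shallow).
Δρ/ρ₀ = −αΔT + βΔS = -3.12 × 10⁻⁴ + 2.6334 × 10⁻³ = 2.3214 × 10⁻³, so Δρ ≈ 2.377 kg m⁻³.
N² = (g/ρ₀)·Δρ/Δz = g·(Δρ/ρ₀)/Δz = 9.81 × 2.3214 × 10⁻³ / 110 = 2.0703 × 10⁻⁴ s⁻².
N = √(2.0703 × 10⁻⁴) = 0.014389 rad s⁻¹ → T = 2π/N = 436.67 s = 7.2778 min ≈ 7.28 min.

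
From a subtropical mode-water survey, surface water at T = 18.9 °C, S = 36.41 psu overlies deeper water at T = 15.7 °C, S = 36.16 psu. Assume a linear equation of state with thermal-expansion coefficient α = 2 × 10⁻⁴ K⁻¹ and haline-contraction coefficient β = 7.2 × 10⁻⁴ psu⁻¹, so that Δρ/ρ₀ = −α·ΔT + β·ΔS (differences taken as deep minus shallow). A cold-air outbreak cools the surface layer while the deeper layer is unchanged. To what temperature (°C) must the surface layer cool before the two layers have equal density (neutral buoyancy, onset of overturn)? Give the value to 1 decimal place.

Neutral buoyancy requires Δρ = 0, i.e. −α(T_deep − T_surf′) + β(S_deep − S_surf) = 0.
T_surf′ = T_deep − (β/α)·ΔS = 15.7 − (7.2 × 10⁻⁴/2 × 10⁻⁴)·(-0.25) = 16.600 °C.
Cooling required: 18.9 − (16.600) = 2.300 °C.

16.6 °C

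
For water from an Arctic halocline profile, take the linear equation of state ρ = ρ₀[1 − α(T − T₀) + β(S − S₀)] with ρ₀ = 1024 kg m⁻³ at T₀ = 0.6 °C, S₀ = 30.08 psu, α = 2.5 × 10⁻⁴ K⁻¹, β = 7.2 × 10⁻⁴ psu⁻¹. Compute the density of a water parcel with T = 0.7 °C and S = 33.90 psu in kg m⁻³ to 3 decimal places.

T − T₀ = +0.1 K, S − S₀ = +3.82 psu.
Bracket = 1 − α·(+0.1) + β·(+3.82) = 1 + (2.7254 × 10⁻³) = 1.0027254.
ρ = 1024 × 1.0027254 = 1026.791 kg m⁻³.

1026.791 kg m⁻³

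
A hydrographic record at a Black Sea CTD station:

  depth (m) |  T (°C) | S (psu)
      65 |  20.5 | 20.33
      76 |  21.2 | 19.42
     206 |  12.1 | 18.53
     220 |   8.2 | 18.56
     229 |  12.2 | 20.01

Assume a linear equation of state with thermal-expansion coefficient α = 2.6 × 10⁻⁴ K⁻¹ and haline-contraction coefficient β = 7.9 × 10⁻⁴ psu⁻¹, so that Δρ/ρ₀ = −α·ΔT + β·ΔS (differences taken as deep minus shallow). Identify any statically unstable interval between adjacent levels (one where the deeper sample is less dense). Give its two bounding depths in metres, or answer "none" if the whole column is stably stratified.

Evaluate Δρ/ρ₀ = −αΔT + βΔS across each adjacent pair:
  65–76 m: −αΔT+βΔS = −(2.6 × 10⁻⁴)(+0.7)+(7.9 × 10⁻⁴)(-0.91) = -9.0 × 10⁻⁴ → UNSTABLE
  76–206 m: −αΔT+βΔS = −(2.6 × 10⁻⁴)(-9.1)+(7.9 × 10⁻⁴)(-0.89) = 1.7 × 10⁻³ → stable
  206–220 m: −αΔT+βΔS = −(2.6 × 10⁻⁴)(-3.9)+(7.9 × 10⁻⁴)(+0.03) = 1.0 × 10⁻³ → stable
  220–229 m: −αΔT+βΔS = −(2.6 × 10⁻⁴)(+4.0)+(7.9 × 10⁻⁴)(+1.45) = 1.1 × 10⁻⁴ → stable
The 65–76 m interval has Δρ < 0: lighter water underlies denser water.

65–76 m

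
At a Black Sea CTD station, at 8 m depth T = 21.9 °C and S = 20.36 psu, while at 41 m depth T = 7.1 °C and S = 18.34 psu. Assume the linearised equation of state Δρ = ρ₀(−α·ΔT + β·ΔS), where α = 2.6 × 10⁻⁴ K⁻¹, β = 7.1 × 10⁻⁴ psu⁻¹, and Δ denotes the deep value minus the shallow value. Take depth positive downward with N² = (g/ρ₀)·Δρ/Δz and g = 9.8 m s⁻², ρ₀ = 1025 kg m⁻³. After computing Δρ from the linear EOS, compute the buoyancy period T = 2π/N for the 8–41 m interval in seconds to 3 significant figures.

ΔT = -14.8 K, ΔS = -2.02 psu (deep − shallow).
Δρ/ρ₀ = −αΔT + βΔS = 3.848 × 10⁻³ − 1.4342 × 10⁻³ = 2.4138 × 10⁻³, so Δρ ≈ 2.474 kg m⁻³.
N² = (g/ρ₀)·Δρ/Δz = g·(Δρ/ρ₀)/Δz = 9.8 × 2.4138 × 10⁻³ / 33 = 7.1683 × 10⁻⁴ s⁻².
N = √(7.1683 × 10⁻⁴) = 0.026774 rad s⁻¹ → T = 2π/N = 234.67 s ≈ 235 s.

235 s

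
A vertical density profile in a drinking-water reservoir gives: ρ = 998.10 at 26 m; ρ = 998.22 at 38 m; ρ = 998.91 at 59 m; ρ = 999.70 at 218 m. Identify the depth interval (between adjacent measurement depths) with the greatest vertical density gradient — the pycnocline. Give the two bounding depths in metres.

38–59 m

Compute the density gradient over each adjacent pair:
  26–38 m: Δρ/Δz = 0.12/12 = 0.010 kg m⁻⁴
  38–59 m: Δρ/Δz = 0.69/21 = 0.033 kg m⁻⁴
  59–218 m: Δρ/Δz = 0.79/159 = 5.0 × 10⁻³ kg m⁻⁴
The largest gradient is in the 38–59 m interval — the pycnocline.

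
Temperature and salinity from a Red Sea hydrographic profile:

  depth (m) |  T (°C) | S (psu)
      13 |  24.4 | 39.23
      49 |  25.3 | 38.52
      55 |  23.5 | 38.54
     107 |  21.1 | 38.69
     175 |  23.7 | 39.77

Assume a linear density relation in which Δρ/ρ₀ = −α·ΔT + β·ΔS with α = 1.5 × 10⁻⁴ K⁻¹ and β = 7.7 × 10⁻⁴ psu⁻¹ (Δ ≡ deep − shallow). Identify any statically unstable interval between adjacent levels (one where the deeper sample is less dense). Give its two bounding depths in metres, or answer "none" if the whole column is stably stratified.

13–49 m

Evaluate Δρ/ρ₀ = −αΔT + βΔS across each adjacent pair:
  13–49 m: −αΔT+βΔS = −(1.5 × 10⁻⁴)(+0.9)+(7.7 × 10⁻⁴)(-0.71) = -6.8 × 10⁻⁴ → UNSTABLE
  49–55 m: −αΔT+βΔS = −(1.5 × 10⁻⁴)(-1.8)+(7.7 × 10⁻⁴)(+0.02) = 2.9 × 10⁻⁴ → stable
  55–107 m: −αΔT+βΔS = −(1.5 × 10⁻⁴)(-2.4)+(7.7 × 10⁻⁴)(+0.15) = 4.8 × 10⁻⁴ → stable
  107–175 m: −αΔT+βΔS = −(1.5 × 10⁻⁴)(+2.6)+(7.7 × 10⁻⁴)(+1.08) = 4.4 × 10⁻⁴ → stable
The 13–49 m interval has Δρ < 0: lighter water underlies denser water.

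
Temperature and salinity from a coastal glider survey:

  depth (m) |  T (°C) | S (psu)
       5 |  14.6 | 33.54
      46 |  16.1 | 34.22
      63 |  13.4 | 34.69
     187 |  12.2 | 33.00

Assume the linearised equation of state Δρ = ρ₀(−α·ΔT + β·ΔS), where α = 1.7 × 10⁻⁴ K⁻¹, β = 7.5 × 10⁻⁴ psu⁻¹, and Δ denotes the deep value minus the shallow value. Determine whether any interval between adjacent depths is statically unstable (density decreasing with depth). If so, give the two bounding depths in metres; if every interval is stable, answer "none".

63–187 m

Evaluate Δρ/ρ₀ = −αΔT + βΔS across each adjacent pair:
  5–46 m: −αΔT+βΔS = −(1.7 × 10⁻⁴)(+1.5)+(7.5 × 10⁻⁴)(+0.68) = 2.6 × 10⁻⁴ → stable
  46–63 m: −αΔT+βΔS = −(1.7 × 10⁻⁴)(-2.7)+(7.5 × 10⁻⁴)(+0.47) = 8.1 × 10⁻⁴ → stable
  63–187 m: −αΔT+βΔS = −(1.7 × 10⁻⁴)(-1.2)+(7.5 × 10⁻⁴)(-1.69) = -1.1 × 10⁻³ → UNSTABLE
The 63–187 m interval has Δρ < 0: lighter water underlies denser water.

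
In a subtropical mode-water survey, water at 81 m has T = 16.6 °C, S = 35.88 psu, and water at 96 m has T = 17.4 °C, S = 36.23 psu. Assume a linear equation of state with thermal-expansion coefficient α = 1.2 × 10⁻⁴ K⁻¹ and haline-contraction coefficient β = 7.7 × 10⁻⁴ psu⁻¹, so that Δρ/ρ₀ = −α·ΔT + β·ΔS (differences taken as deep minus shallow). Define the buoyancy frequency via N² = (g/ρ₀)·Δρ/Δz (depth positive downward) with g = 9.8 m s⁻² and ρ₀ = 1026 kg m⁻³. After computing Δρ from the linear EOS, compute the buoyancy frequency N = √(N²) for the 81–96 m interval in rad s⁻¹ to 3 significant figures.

0.0106 rad s⁻¹

ΔT = +0.8 K, ΔS = +0.35 psu (deep − shallow).
Δρ/ρ₀ = −αΔT + βΔS = -9.60 × 10⁻⁵ + 2.695 × 10⁻⁴ = 1.735 × 10⁻⁴, so Δρ ≈ 0.1780 kg m⁻³.
N² = (g/ρ₀)·Δρ/Δz = g·(Δρ/ρ₀)/Δz = 9.8 × 1.735 × 10⁻⁴ / 15 = 1.1335 × 10⁻⁴ s⁻².
N = √(1.1335 × 10⁻⁴) = 0.010647 rad s⁻¹ ≈ 0.0106 rad s⁻¹.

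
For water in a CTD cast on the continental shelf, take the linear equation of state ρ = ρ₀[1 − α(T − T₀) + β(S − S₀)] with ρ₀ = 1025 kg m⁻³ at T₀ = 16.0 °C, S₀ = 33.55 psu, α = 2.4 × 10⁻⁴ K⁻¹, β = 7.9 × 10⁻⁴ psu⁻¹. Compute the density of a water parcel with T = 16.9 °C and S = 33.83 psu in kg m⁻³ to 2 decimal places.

T − T₀ = +0.9 K, S − S₀ = +0.28 psu.
Bracket = 1 − α·(+0.9) + β·(+0.28) = 1 + (5.20 × 10⁻⁶) = 1.0000052.
ρ = 1025 × 1.0000052 = 1025.01 kg m⁻³.

1025.01 kg m⁻³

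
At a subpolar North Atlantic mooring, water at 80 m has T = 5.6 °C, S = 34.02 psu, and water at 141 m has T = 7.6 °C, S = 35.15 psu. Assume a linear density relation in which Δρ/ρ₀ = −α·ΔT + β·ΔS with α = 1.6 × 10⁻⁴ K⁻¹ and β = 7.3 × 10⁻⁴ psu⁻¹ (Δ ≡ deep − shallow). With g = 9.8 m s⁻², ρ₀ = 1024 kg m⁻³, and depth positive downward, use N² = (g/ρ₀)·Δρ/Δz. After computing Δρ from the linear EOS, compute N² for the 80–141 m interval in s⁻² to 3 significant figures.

8.11 × 10⁻⁵ s⁻²

ΔT = +2.0 K, ΔS = +1.13 psu (deep − shallow).
Δρ/ρ₀ = −αΔT + βΔS = -3.20 × 10⁻⁴ + 8.249 × 10⁻⁴ = 5.049 × 10⁻⁴, so Δρ ≈ 0.5170 kg m⁻³.
N² = (g/ρ₀)·Δρ/Δz = g·(Δρ/ρ₀)/Δz = 9.8 × 5.049 × 10⁻⁴ / 61 = 8.1115 × 10⁻⁵ s⁻² ≈ 8.11 × 10⁻⁵ s⁻².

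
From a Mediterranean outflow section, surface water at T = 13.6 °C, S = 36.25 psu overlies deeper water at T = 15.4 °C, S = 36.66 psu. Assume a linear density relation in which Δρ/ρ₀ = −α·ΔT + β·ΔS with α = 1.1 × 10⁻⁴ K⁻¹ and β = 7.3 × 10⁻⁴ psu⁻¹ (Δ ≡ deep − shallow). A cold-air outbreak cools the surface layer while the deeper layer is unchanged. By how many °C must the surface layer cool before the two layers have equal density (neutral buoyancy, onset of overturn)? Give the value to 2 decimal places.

Neutral buoyancy requires Δρ = 0, i.e. −α(T_deep − T_surf′) + β(S_deep − S_surf) = 0.
T_surf′ = T_deep − (β/α)·ΔS = 15.4 − (7.3 × 10⁻⁴/1.1 × 10⁻⁴)·(+0.41) = 12.6791 °C.
Cooling required: 13.6 − (12.6791) = 0.9209 °C.

0.92 °C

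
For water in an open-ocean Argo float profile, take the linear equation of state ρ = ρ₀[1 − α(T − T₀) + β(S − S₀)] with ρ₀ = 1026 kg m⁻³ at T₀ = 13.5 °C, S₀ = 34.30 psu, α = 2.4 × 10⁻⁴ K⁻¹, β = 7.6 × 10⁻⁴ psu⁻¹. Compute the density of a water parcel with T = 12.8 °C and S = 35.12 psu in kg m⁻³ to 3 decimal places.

1026.812 kg m⁻³

T − T₀ = -0.7 K, S − S₀ = +0.82 psu.
Bracket = 1 − α·(-0.7) + β·(+0.82) = 1 + (7.912 × 10⁻⁴) = 1.0007912.
ρ = 1026 × 1.0007912 = 1026.812 kg m⁻³.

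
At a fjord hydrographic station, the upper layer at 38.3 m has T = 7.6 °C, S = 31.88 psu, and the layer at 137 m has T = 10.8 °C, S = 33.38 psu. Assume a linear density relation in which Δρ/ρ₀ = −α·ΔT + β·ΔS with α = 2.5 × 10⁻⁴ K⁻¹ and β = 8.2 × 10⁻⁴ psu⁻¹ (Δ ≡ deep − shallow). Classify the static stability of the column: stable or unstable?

ΔT = 10.8 − 7.6 = +3.2 K and ΔS = 33.38 − 31.88 = +1.50 psu (deep − shallow).
−αΔT = -8.00 × 10⁻⁴; βΔS = 1.23 × 10⁻³; sum Δρ/ρ₀ = 4.30 × 10⁻⁴.
Δρ/ρ₀ > 0, so Δρ > 0: deeper water is denser → statically stable.

stable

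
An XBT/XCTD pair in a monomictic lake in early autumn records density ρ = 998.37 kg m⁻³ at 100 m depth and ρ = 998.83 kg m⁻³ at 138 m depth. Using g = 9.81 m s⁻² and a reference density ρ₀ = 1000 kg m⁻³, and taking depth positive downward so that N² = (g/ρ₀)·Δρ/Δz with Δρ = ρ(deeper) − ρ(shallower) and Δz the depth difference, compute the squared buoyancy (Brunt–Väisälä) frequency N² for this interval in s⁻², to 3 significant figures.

1.19 × 10⁻⁴ s⁻²

Δρ = 998.83 − 998.37 = 0.46 kg m⁻³ over Δz = 138 − 100 = 38 m.
N² = (9.81/1000) × (0.46/38) = 1.1875 × 10⁻⁴ s⁻² ≈ 1.19 × 10⁻⁴ s⁻².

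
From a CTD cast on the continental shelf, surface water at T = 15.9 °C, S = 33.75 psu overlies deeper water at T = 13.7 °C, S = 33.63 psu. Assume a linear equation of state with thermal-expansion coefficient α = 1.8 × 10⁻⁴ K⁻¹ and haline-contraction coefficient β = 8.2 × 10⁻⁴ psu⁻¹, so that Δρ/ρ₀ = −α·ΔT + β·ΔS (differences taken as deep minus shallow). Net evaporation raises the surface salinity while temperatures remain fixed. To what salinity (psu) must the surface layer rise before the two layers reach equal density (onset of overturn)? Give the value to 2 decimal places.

34.11 psu

Neutral buoyancy requires −α(T_deep − T_surf) + β(S_deep − S_surf′) = 0.
S_surf′ = S_deep − (α/β)·ΔT = 33.63 − (1.8 × 10⁻⁴/8.2 × 10⁻⁴)·(-2.2) = 34.1129 psu.
Increase required: 34.1129 − 33.75 = 0.3629 psu.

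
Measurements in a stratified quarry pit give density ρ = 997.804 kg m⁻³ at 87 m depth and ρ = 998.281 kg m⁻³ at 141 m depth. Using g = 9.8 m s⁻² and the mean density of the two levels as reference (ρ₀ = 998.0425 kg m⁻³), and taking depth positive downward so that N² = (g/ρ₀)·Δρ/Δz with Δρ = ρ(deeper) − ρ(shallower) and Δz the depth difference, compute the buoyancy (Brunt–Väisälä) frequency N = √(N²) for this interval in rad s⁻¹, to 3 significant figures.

Δρ = 998.281 − 997.804 = 0.477 kg m⁻³ over Δz = 141 − 87 = 54 m.
N² = (9.8/998.0425) × (0.477/54) = 8.6736 × 10⁻⁵ s⁻².
N = √(8.6736 × 10⁻⁵) = 9.3132 × 10⁻³ rad s⁻¹ ≈ 9.31 × 10⁻³ rad s⁻¹.

9.31 × 10⁻³ rad s⁻¹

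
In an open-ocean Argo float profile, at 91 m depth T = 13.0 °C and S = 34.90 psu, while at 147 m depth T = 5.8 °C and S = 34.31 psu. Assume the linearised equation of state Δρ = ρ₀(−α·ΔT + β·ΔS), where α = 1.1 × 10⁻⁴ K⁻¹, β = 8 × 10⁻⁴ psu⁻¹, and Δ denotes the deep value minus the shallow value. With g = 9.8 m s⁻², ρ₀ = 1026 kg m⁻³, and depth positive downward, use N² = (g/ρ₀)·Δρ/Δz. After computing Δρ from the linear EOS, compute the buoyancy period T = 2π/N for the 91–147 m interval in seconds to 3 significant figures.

ΔT = -7.2 K, ΔS = -0.59 psu (deep − shallow).
Δρ/ρ₀ = −αΔT + βΔS = 7.92 × 10⁻⁴ − 4.72 × 10⁻⁴ = 3.20 × 10⁻⁴, so Δρ ≈ 0.3283 kg m⁻³.
N² = (g/ρ₀)·Δρ/Δz = g·(Δρ/ρ₀)/Δz = 9.8 × 3.20 × 10⁻⁴ / 56 = 5.6000 × 10⁻⁵ s⁻².
N = √(5.6000 × 10⁻⁵) = 7.4833 × 10⁻³ rad s⁻¹ → T = 2π/N = 839.63 s ≈ 840 s.

840 s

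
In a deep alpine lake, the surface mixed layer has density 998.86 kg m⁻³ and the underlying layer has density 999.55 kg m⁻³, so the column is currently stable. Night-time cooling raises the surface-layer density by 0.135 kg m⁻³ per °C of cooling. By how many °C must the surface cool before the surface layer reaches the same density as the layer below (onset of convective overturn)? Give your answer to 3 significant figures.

5.11 °C

Density deficit of the surface layer: 999.55 − 998.86 = 0.69 kg m⁻³.
Required change = 0.69 / 0.135 = 5.11 °C.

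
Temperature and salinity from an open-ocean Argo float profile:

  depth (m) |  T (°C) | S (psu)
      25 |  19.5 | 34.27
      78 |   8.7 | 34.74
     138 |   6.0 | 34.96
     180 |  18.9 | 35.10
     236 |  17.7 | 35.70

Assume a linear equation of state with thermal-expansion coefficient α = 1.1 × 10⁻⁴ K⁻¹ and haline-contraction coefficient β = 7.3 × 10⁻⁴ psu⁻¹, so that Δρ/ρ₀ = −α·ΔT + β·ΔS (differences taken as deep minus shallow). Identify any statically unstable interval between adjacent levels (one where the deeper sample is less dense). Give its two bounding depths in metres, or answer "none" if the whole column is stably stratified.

138–180 m

Evaluate Δρ/ρ₀ = −αΔT + βΔS across each adjacent pair:
  25–78 m: −αΔT+βΔS = −(1.1 × 10⁻⁴)(-10.8)+(7.3 × 10⁻⁴)(+0.47) = 1.5 × 10⁻³ → stable
  78–138 m: −αΔT+βΔS = −(1.1 × 10⁻⁴)(-2.7)+(7.3 × 10⁻⁴)(+0.22) = 4.6 × 10⁻⁴ → stable
  138–180 m: −αΔT+βΔS = −(1.1 × 10⁻⁴)(+12.9)+(7.3 × 10⁻⁴)(+0.14) = -1.3 × 10⁻³ → UNSTABLE
  180–236 m: −αΔT+βΔS = −(1.1 × 10⁻⁴)(-1.2)+(7.3 × 10⁻⁴)(+0.60) = 5.7 × 10⁻⁴ → stable
The 138–180 m interval has Δρ < 0: lighter water underlies denser water.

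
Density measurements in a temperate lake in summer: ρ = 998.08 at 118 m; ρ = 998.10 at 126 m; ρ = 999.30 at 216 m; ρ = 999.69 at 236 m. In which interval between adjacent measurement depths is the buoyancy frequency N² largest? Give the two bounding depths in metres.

Compute the density gradient over each adjacent pair:
  118–126 m: Δρ/Δz = 0.02/8 = 2.5 × 10⁻³ kg m⁻⁴
  126–216 m: Δρ/Δz = 1.20/90 = 0.013 kg m⁻⁴
  216–236 m: Δρ/Δz = 0.39/20 = 0.019 kg m⁻⁴
The largest gradient is in the 216–236 m interval — the pycnocline.

216–236 m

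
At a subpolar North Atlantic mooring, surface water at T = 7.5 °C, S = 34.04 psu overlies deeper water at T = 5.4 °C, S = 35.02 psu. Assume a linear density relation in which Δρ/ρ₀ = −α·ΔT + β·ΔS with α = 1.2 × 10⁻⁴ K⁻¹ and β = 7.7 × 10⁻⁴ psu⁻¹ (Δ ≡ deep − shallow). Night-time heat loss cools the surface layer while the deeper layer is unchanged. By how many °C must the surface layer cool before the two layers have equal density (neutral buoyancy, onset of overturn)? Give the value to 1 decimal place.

Neutral buoyancy requires Δρ = 0, i.e. −α(T_deep − T_surf′) + β(S_deep − S_surf) = 0.
T_surf′ = T_deep − (β/α)·ΔS = 5.4 − (7.7 × 10⁻⁴/1.2 × 10⁻⁴)·(+0.98) = -0.888 °C.
Cooling required: 7.5 − (-0.888) = 8.388 °C.

8.4 °C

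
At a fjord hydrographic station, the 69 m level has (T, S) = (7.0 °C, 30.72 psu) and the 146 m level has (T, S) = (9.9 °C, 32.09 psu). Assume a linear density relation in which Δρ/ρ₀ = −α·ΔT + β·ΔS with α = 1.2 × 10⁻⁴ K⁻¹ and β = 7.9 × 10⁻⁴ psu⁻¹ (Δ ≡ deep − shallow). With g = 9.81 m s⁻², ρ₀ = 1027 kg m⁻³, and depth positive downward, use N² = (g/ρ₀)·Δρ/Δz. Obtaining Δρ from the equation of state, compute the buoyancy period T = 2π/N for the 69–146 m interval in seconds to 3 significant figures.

650 s

ΔT = +2.9 K, ΔS = +1.37 psu (deep − shallow).
Δρ/ρ₀ = −αΔT + βΔS = -3.48 × 10⁻⁴ + 1.0823 × 10⁻³ = 7.343 × 10⁻⁴, so Δρ ≈ 0.7541 kg m⁻³.
N² = (g/ρ₀)·Δρ/Δz = g·(Δρ/ρ₀)/Δz = 9.81 × 7.343 × 10⁻⁴ / 77 = 9.3552 × 10⁻⁵ s⁻².
N = √(9.3552 × 10⁻⁵) = 9.6722 × 10⁻³ rad s⁻¹ → T = 2π/N = 649.61 s ≈ 650 s.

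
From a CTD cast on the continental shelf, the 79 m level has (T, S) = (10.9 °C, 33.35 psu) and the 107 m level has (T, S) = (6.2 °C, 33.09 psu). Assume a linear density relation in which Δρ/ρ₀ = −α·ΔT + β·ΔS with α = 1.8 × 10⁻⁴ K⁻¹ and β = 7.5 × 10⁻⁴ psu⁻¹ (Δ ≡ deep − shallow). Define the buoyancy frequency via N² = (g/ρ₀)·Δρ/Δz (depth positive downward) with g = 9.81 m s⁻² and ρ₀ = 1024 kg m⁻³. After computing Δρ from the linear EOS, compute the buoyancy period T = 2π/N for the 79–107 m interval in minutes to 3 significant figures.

6.93 min

ΔT = -4.7 K, ΔS = -0.26 psu (deep − shallow).
Δρ/ρ₀ = −αΔT + βΔS = 8.46 × 10⁻⁴ − 1.95 × 10⁻⁴ = 6.51 × 10⁻⁴, so Δρ ≈ 0.6666 kg m⁻³.
N² = (g/ρ₀)·Δρ/Δz = g·(Δρ/ρ₀)/Δz = 9.81 × 6.51 × 10⁻⁴ / 28 = 2.2808 × 10⁻⁴ s⁻².
N = √(2.2808 × 10⁻⁴) = 0.015102 rad s⁻¹ → T = 2π/N = 416.05 s = 6.9342 min ≈ 6.93 min.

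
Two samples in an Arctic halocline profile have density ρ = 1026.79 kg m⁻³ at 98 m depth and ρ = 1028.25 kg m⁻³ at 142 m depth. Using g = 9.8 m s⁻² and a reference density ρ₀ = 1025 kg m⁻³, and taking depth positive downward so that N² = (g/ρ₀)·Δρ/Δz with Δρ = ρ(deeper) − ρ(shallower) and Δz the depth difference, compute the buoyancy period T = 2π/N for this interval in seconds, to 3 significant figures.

353 s

Δρ = 1028.25 − 1026.79 = 1.46 kg m⁻³ over Δz = 142 − 98 = 44 m.
N² = (9.8/1025) × (1.46/44) = 3.1725 × 10⁻⁴ s⁻².
N = √(3.1725 × 10⁻⁴) = 0.017812 rad s⁻¹, so T = 2π/N = 352.75 s ≈ 353 s.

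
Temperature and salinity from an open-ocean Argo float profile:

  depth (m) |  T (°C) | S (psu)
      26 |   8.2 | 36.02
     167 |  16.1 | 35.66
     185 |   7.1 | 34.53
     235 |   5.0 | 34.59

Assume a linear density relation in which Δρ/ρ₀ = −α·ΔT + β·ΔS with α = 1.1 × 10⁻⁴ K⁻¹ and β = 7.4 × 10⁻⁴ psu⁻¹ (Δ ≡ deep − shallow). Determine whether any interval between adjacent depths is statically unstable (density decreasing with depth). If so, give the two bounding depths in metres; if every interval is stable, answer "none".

Evaluate Δρ/ρ₀ = −αΔT + βΔS across each adjacent pair:
  26–167 m: −αΔT+βΔS = −(1.1 × 10⁻⁴)(+7.9)+(7.4 × 10⁻⁴)(-0.36) = -1.1 × 10⁻³ → UNSTABLE
  167–185 m: −αΔT+βΔS = −(1.1 × 10⁻⁴)(-9.0)+(7.4 × 10⁻⁴)(-1.13) = 1.5 × 10⁻⁴ → stable
  185–235 m: −αΔT+βΔS = −(1.1 × 10⁻⁴)(-2.1)+(7.4 × 10⁻⁴)(+0.06) = 2.8 × 10⁻⁴ → stable
The 26–167 m interval has Δρ < 0: lighter water underlies denser water.

26–167 m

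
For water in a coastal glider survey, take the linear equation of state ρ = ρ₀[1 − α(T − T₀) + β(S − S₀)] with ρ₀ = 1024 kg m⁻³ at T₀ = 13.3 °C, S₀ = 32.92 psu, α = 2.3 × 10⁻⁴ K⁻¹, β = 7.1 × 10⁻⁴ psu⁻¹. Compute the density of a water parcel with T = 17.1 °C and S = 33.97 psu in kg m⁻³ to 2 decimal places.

T − T₀ = +3.8 K, S − S₀ = +1.05 psu.
Bracket = 1 − α·(+3.8) + β·(+1.05) = 1 + (-1.285 × 10⁻⁴) = 0.9998715.
ρ = 1024 × 0.9998715 = 1023.87 kg m⁻³.

1023.87 kg m⁻³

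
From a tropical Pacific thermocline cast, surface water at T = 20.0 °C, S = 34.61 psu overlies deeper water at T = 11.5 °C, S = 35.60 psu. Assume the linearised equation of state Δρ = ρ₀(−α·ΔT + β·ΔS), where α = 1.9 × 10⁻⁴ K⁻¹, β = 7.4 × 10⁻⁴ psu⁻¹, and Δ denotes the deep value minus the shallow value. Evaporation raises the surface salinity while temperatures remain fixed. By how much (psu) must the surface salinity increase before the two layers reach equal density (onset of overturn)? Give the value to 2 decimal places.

Neutral buoyancy requires −α(T_deep − T_surf) + β(S_deep − S_surf′) = 0.
S_surf′ = S_deep − (α/β)·ΔT = 35.60 − (1.9 × 10⁻⁴/7.4 × 10⁻⁴)·(-8.5) = 37.7824 psu.
Increase required: 37.7824 − 34.61 = 3.1724 psu.

3.17 psu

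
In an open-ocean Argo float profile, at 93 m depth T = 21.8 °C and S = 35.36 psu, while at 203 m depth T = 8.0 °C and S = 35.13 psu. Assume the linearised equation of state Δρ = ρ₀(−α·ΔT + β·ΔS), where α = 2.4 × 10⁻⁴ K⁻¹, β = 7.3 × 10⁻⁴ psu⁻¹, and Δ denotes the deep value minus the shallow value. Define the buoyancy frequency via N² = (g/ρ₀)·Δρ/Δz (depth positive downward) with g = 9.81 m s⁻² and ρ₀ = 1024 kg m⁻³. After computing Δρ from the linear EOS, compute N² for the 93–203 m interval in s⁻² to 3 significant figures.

2.80 × 10⁻⁴ s⁻²

ΔT = -13.8 K, ΔS = -0.23 psu (deep − shallow).
Δρ/ρ₀ = −αΔT + βΔS = 3.312 × 10⁻³ − 1.679 × 10⁻⁴ = 3.1441 × 10⁻³, so Δρ ≈ 3.220 kg m⁻³.
N² = (g/ρ₀)·Δρ/Δz = g·(Δρ/ρ₀)/Δz = 9.81 × 3.1441 × 10⁻³ / 110 = 2.8040 × 10⁻⁴ s⁻² ≈ 2.80 × 10⁻⁴ s⁻².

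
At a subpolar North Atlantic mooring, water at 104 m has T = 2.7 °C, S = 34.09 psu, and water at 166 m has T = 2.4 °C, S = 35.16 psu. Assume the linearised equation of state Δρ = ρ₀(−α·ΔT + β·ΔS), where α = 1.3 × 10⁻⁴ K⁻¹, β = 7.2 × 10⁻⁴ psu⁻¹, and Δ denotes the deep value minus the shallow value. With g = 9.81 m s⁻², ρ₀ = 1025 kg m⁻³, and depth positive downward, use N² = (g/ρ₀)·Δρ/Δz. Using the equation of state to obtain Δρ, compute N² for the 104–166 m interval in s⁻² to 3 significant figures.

1.28 × 10⁻⁴ s⁻²

ΔT = -0.3 K, ΔS = +1.07 psu (deep − shallow).
Δρ/ρ₀ = −αΔT + βΔS = 3.90 × 10⁻⁵ + 7.704 × 10⁻⁴ = 8.094 × 10⁻⁴, so Δρ ≈ 0.8296 kg m⁻³.
N² = (g/ρ₀)·Δρ/Δz = g·(Δρ/ρ₀)/Δz = 9.81 × 8.094 × 10⁻⁴ / 62 = 1.2807 × 10⁻⁴ s⁻² ≈ 1.28 × 10⁻⁴ s⁻².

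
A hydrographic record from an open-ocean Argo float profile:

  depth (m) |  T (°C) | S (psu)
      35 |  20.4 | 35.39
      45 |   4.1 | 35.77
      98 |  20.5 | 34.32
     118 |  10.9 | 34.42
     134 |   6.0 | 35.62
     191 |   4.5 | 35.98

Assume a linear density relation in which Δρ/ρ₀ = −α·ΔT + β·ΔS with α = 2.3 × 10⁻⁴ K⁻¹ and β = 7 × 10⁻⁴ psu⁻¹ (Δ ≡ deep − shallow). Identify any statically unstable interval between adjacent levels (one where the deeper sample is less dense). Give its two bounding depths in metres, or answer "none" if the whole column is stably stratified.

45–98 m

Evaluate Δρ/ρ₀ = −αΔT + βΔS across each adjacent pair:
  35–45 m: −αΔT+βΔS = −(2.3 × 10⁻⁴)(-16.3)+(7 × 10⁻⁴)(+0.38) = 4.0 × 10⁻³ → stable
  45–98 m: −αΔT+βΔS = −(2.3 × 10⁻⁴)(+16.4)+(7 × 10⁻⁴)(-1.45) = -4.8 × 10⁻³ → UNSTABLE
  98–118 m: −αΔT+βΔS = −(2.3 × 10⁻⁴)(-9.6)+(7 × 10⁻⁴)(+0.10) = 2.3 × 10⁻³ → stable
  118–134 m: −αΔT+βΔS = −(2.3 × 10⁻⁴)(-4.9)+(7 × 10⁻⁴)(+1.20) = 2.0 × 10⁻³ → stable
  134–191 m: −αΔT+βΔS = −(2.3 × 10⁻⁴)(-1.5)+(7 × 10⁻⁴)(+0.36) = 6.0 × 10⁻⁴ → stable
The 45–98 m interval has Δρ < 0: lighter water underlies denser water.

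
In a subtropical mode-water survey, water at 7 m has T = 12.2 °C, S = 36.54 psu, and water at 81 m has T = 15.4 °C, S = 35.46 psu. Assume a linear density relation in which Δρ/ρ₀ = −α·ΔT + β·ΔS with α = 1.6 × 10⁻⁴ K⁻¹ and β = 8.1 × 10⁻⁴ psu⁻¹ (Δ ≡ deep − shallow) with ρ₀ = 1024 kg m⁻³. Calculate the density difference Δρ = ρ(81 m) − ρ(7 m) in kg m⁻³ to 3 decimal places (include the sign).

ΔT = +3.2 K, ΔS = -1.08 psu (deep − shallow).
Δρ/ρ₀ = −(1.6 × 10⁻⁴)(+3.2) + (8.1 × 10⁻⁴)(-1.08) = -1.3868 × 10⁻³.
Δρ = 1024 × (-1.3868 × 10⁻³) = -1.420 kg m⁻³.
Negative Δρ: lighter below, statically unstable.

-1.420 kg m⁻³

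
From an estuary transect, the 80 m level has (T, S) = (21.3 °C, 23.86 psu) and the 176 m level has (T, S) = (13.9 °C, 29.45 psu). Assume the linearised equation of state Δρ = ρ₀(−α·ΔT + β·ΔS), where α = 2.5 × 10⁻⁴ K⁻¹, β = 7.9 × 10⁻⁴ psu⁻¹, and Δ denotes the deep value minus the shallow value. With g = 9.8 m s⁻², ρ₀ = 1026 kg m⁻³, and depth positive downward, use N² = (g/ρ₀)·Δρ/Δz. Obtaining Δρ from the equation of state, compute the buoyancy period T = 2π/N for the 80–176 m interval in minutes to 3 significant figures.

ΔT = -7.4 K, ΔS = +5.59 psu (deep − shallow).
Δρ/ρ₀ = −αΔT + βΔS = 1.85 × 10⁻³ + 4.4161 × 10⁻³ = 6.2661 × 10⁻³, so Δρ ≈ 6.429 kg m⁻³.
N² = (g/ρ₀)·Δρ/Δz = g·(Δρ/ρ₀)/Δz = 9.8 × 6.2661 × 10⁻³ / 96 = 6.3966 × 10⁻⁴ s⁻².
N = √(6.3966 × 10⁻⁴) = 0.025292 rad s⁻¹ → T = 2π/N = 248.43 s = 4.1405 min ≈ 4.14 min.

4.14 min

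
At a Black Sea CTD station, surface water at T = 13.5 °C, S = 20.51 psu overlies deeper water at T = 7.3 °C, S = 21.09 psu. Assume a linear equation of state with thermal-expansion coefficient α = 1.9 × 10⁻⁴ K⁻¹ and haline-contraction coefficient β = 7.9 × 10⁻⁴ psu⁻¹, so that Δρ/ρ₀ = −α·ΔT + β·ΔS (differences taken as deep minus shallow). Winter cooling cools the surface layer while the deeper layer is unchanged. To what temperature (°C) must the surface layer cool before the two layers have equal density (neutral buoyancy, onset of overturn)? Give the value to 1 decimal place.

Neutral buoyancy requires Δρ = 0, i.e. −α(T_deep − T_surf′) + β(S_deep − S_surf) = 0.
T_surf′ = T_deep − (β/α)·ΔS = 7.3 − (7.9 × 10⁻⁴/1.9 × 10⁻⁴)·(+0.58) = 4.888 °C.
Cooling required: 13.5 − (4.888) = 8.612 °C.

4.9 °C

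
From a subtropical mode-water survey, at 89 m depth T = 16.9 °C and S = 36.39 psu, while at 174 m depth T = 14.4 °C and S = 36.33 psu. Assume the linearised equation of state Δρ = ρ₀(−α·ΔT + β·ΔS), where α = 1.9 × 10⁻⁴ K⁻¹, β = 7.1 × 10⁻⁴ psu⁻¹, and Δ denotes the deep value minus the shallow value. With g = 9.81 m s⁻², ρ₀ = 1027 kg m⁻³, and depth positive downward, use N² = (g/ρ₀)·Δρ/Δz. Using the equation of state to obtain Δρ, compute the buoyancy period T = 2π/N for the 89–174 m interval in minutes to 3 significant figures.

14.8 min

ΔT = -2.5 K, ΔS = -0.06 psu (deep − shallow).
Δρ/ρ₀ = −αΔT + βΔS = 4.75 × 10⁻⁴ − 4.26 × 10⁻⁵ = 4.324 × 10⁻⁴, so Δρ ≈ 0.4441 kg m⁻³.
N² = (g/ρ₀)·Δρ/Δz = g·(Δρ/ρ₀)/Δz = 9.81 × 4.324 × 10⁻⁴ / 85 = 4.9904 × 10⁻⁵ s⁻².
N = √(4.9904 × 10⁻⁵) = 7.0643 × 10⁻³ rad s⁻¹ → T = 2π/N = 889.43 s = 14.824 min ≈ 14.8 min.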